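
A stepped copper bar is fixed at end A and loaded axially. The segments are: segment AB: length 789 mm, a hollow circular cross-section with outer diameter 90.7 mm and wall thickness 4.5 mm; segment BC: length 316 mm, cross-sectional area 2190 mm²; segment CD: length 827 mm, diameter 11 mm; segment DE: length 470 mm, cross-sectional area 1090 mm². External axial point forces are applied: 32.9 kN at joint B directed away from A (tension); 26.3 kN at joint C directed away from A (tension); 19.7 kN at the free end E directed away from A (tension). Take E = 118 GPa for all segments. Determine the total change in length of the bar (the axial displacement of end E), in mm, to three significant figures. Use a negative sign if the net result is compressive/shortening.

2.01 mm

Internal axial forces (sectioning from the free end, tension +): N_DE = 19.7 kN, N_CD = 19.7 kN, N_BC = 46 kN, N_AB = 78.9 kN.
A_AB = 1219 mm².
A_CD = 95.03 mm².
δ_AB = 78900·789/(1219·118000) = 0.4329 mm
δ_BC = 46000·316/(2190·118000) = 0.05625 mm
δ_CD = 19700·827/(95.03·118000) = 1.453 mm
δ_DE = 19700·470/(1090·118000) = 0.07199 mm
δ = Σδ_i = 2.014 mm.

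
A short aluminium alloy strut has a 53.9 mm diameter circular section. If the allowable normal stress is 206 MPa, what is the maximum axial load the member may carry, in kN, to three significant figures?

A = 2282 mm².
P_max = σ_allow · A = 206 · 2282 = 470000 N = 470 kN.

470 kN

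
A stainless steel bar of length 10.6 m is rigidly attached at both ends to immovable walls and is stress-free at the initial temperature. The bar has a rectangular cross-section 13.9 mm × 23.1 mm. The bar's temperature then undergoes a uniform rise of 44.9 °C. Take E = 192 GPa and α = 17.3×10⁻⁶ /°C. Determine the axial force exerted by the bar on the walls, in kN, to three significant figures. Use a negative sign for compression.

Free thermal expansion αLΔT = 17.3e-6 · 10600 · 44.9 = 8.234 mm.
The walls impose strain ε = −(8.234)/10600 = -7.7677e-04; σ = Eε = 192000 · -7.7677e-04 = -149.1 MPa.
Wall reaction R = σ·A = -149.1·321.1 = -47890 N = -47.89 kN.

-47.9 kN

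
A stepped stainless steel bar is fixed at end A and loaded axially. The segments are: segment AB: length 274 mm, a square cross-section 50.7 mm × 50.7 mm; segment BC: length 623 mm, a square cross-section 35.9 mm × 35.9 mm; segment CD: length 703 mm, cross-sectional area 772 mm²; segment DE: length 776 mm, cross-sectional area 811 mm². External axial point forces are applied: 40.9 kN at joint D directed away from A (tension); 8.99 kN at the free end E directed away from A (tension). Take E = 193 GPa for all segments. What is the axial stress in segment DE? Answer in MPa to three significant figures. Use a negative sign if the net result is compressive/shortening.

11.1 MPa

Internal axial forces (sectioning from the free end, tension +): N_DE = 8.99 kN, N_CD = 49.89 kN, N_BC = 49.89 kN, N_AB = 49.89 kN.
σ_DE = N_DE/A_DE = 8990/811 = 11.09 MPa.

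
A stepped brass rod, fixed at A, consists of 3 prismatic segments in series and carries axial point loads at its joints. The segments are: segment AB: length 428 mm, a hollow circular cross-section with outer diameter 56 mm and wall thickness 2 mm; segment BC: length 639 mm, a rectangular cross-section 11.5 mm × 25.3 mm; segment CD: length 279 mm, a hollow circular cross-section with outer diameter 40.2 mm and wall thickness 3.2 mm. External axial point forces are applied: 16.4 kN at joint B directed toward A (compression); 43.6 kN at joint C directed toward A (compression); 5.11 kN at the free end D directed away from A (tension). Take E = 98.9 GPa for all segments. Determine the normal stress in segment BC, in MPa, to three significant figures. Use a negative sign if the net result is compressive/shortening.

Internal axial forces (sectioning from the free end, tension +): N_CD = 5.11 kN, N_BC = -38.49 kN, N_AB = -54.89 kN.
A_BC = 290.9 mm².
σ_BC = N_BC/A_BC = -38490/290.9 = -132.3 MPa.

-132 MPa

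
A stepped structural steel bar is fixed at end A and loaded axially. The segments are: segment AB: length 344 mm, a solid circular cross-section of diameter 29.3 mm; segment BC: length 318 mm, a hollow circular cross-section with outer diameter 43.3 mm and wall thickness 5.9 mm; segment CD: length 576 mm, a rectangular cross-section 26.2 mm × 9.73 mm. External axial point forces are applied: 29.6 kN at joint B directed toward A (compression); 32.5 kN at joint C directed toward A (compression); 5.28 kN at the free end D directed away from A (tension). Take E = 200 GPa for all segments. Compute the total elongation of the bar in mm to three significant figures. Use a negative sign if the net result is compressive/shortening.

Internal axial forces (sectioning from the free end, tension +): N_CD = 5.28 kN, N_BC = -27.22 kN, N_AB = -56.82 kN.
A_AB = 674.3 mm².
A_BC = 693.2 mm².
A_CD = 254.9 mm².
δ_AB = -56820·344/(674.3·200000) = -0.1449 mm
δ_BC = -27220·318/(693.2·200000) = -0.06243 mm
δ_CD = 5280·576/(254.9·200000) = 0.05965 mm
δ = Σδ_i = -0.1477 mm.

-0.148 mm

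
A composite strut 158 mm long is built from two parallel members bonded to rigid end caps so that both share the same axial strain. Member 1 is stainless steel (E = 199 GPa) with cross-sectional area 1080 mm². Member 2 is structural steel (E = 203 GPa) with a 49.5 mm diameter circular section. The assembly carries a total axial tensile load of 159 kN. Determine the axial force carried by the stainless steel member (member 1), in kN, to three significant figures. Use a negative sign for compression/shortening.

A_2 = 1924 mm².
Equal strain + equilibrium ⇒ each member carries load in proportion to AE: A₁E₁ = 214900000 N, A₂E₂ = 390700000 N, ΣAE = 605600000 N.
F₁ = P·A₁E₁/ΣAE = 159000·214900000/605600000 = 56430 N.

56.4 kN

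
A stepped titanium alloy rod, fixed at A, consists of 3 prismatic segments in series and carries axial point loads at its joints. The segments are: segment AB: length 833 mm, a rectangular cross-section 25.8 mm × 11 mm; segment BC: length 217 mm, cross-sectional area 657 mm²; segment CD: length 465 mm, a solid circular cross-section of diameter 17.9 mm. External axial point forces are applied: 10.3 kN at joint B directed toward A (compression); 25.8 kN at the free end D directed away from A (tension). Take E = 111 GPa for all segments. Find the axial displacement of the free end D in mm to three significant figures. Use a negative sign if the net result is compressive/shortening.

Internal axial forces (sectioning from the free end, tension +): N_CD = 25.8 kN, N_BC = 25.8 kN, N_AB = 15.5 kN.
A_AB = 283.8 mm².
A_CD = 251.6 mm².
δ_AB = 15500·833/(283.8·111000) = 0.4099 mm
δ_BC = 25800·217/(657·111000) = 0.07677 mm
δ_CD = 25800·465/(251.6·111000) = 0.4295 mm
δ = Σδ_i = 0.9161 mm.

0.916 mm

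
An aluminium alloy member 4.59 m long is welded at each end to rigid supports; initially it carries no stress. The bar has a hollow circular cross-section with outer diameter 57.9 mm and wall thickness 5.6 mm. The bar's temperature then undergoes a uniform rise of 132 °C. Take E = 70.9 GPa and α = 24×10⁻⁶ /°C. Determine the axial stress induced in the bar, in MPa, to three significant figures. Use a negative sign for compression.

Free thermal expansion αLΔT = 24e-6 · 4590 · 132 = 14.54 mm.
The walls impose strain ε = −(14.54)/4590 = -3.1680e-03; σ = Eε = 70900 · -3.1680e-03 = -224.6 MPa.

-225 MPa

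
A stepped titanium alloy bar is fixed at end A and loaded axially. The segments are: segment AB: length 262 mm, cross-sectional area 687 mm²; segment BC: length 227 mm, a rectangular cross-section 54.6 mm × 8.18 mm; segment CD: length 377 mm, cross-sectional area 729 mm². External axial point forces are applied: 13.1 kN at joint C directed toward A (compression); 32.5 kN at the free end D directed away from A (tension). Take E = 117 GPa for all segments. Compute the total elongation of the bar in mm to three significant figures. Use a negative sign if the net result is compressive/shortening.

0.291 mm

Internal axial forces (sectioning from the free end, tension +): N_CD = 32.5 kN, N_BC = 19.4 kN, N_AB = 19.4 kN.
A_BC = 446.6 mm².
δ_AB = 19400·262/(687·117000) = 0.06324 mm
δ_BC = 19400·227/(446.6·117000) = 0.08427 mm
δ_CD = 32500·377/(729·117000) = 0.1437 mm
δ = Σδ_i = 0.2912 mm.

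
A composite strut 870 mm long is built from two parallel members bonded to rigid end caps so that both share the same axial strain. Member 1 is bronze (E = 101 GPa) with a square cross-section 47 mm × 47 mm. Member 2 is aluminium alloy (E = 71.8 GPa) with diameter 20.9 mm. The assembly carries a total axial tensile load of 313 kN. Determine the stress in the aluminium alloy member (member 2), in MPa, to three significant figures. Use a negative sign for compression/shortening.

A_1 = 2209 mm².
A_2 = 343.1 mm².
Equal strain + equilibrium ⇒ each member carries load in proportion to AE: A₁E₁ = 223100000 N, A₂E₂ = 24630000 N, ΣAE = 247700000 N.
σ₂ = P·E₂/ΣAE = 313000·71800/247700000 = 90.71 MPa.

90.7 MPa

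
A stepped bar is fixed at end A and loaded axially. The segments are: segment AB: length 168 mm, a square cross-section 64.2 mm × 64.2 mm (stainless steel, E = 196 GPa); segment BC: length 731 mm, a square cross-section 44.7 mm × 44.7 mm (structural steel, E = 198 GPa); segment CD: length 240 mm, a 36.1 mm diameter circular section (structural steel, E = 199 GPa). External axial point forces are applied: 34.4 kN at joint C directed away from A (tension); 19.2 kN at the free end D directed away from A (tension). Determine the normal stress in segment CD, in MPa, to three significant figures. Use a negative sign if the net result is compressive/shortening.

18.8 MPa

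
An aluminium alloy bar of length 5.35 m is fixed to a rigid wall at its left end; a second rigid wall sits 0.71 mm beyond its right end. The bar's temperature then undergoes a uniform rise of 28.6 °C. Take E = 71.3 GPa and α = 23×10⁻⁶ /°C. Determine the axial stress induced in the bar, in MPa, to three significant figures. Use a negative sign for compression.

-37.4 MPa

Free thermal expansion αLΔT = 23e-6 · 5350 · 28.6 = 3.519 mm.
The walls engage after the gap closes; constrained expansion = 3.519 − 0.71 = 2.809 mm.
The walls impose strain ε = −(2.809)/5350 = -5.2509e-04; σ = Eε = 71300 · -5.2509e-04 = -37.44 MPa.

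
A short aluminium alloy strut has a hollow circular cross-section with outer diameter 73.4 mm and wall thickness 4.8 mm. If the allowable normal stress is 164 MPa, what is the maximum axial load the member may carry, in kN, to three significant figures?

170 kN

A = 1034 mm².
P_max = σ_allow · A = 164 · 1034 = 169700 N = 169.7 kN.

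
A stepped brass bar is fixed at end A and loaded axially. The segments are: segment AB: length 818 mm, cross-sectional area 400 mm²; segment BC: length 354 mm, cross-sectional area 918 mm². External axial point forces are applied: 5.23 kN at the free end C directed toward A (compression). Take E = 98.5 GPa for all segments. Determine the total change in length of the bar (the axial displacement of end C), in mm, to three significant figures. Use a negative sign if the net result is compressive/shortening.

-0.129 mm

Internal axial forces (sectioning from the free end, tension +): N_BC = -5.23 kN, N_AB = -5.23 kN.
δ_AB = -5230·818/(400·98500) = -0.1086 mm
δ_BC = -5230·354/(918·98500) = -0.02048 mm
δ = Σδ_i = -0.1291 mm.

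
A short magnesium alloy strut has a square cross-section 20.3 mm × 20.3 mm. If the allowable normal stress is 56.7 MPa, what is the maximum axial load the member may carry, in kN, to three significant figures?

A = 412.1 mm².
P_max = σ_allow · A = 56.7 · 412.1 = 23370 N = 23.37 kN.

23.4 kN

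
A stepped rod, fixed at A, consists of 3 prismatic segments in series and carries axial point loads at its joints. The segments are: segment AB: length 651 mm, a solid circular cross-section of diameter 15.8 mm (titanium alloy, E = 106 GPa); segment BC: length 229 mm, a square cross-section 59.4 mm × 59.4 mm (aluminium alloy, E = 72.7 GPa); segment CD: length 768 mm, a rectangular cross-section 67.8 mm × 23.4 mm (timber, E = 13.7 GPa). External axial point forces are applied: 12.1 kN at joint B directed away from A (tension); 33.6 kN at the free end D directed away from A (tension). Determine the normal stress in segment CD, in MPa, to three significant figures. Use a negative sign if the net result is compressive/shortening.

21.2 MPa

Internal axial forces (sectioning from the free end, tension +): N_CD = 33.6 kN, N_BC = 33.6 kN, N_AB = 45.7 kN.
A_CD = 1587 mm².
σ_CD = N_CD/A_CD = 33600/1587 = 21.18 MPa.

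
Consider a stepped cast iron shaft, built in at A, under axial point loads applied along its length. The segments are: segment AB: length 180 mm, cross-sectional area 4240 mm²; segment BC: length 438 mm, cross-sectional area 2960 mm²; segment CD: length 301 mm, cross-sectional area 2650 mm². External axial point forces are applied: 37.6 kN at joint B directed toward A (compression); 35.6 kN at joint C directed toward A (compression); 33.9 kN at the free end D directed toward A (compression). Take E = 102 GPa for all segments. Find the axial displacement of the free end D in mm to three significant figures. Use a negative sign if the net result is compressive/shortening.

Internal axial forces (sectioning from the free end, tension +): N_CD = -33.9 kN, N_BC = -69.5 kN, N_AB = -107.1 kN.
δ_AB = -107100·180/(4240·102000) = -0.04458 mm
δ_BC = -69500·438/(2960·102000) = -0.1008 mm
δ_CD = -33900·301/(2650·102000) = -0.03775 mm
δ = Σδ_i = -0.1832 mm.

-0.183 mm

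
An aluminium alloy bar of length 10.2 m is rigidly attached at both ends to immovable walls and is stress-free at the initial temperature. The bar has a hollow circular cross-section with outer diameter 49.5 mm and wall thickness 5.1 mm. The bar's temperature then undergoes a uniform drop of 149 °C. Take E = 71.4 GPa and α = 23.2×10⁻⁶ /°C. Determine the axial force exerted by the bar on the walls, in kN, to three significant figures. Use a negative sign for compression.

Free thermal expansion αLΔT = 23.2e-6 · 10200 · -149 = -35.26 mm.
The walls impose strain ε = −(-35.26)/10200 = 3.4568e-03; σ = Eε = 71400 · 3.4568e-03 = 246.8 MPa.
Wall reaction R = σ·A = 246.8·711.4 = 175600 N = 175.6 kN.

176 kN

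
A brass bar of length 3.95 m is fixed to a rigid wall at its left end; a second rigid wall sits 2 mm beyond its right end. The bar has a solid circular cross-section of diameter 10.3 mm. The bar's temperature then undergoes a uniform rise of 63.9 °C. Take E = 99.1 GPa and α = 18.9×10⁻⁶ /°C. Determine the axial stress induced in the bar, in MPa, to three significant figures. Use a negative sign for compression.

Free thermal expansion αLΔT = 18.9e-6 · 3950 · 63.9 = 4.77 mm.
The walls engage after the gap closes; constrained expansion = 4.77 − 2 = 2.77 mm.
The walls impose strain ε = −(2.77)/3950 = -7.0138e-04; σ = Eε = 99100 · -7.0138e-04 = -69.51 MPa.

-69.5 MPa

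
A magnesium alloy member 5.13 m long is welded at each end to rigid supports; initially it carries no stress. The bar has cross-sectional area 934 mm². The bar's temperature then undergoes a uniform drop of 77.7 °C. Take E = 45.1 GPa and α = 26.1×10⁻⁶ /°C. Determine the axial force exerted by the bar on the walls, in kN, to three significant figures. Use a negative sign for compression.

85.4 kN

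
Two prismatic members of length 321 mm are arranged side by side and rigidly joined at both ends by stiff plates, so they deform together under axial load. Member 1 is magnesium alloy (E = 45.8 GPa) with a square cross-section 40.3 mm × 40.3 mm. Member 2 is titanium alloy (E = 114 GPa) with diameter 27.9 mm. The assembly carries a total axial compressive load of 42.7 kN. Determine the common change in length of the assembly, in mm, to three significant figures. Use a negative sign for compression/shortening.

-0.0951 mm

A_1 = 1624 mm².
A_2 = 611.4 mm².
Equal strain + equilibrium ⇒ each member carries load in proportion to AE: A₁E₁ = 74380000 N, A₂E₂ = 69700000 N, ΣAE = 144100000 N.
δ = PL/ΣAE = -42700·321/144100000 = -0.09513 mm.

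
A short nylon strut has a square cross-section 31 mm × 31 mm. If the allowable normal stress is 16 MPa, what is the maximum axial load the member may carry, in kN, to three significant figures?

A = 961 mm².
P_max = σ_allow · A = 16 · 961 = 15380 N = 15.38 kN.

15.4 kN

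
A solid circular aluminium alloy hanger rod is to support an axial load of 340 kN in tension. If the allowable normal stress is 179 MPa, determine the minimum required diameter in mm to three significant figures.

Required area A ≥ P/σ_allow = 340000/179 = 1899 mm².
For a solid circular section, d ≥ √(4A/π) = 49.18 mm.

49.2 mm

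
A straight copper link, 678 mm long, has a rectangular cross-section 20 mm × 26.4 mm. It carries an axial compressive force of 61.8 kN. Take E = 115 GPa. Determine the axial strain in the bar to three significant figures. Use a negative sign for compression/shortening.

A = 528 mm².
σ = N/A = -117 MPa; ε = σ/E = -117/115000 = -1.018e-03.

-0.00102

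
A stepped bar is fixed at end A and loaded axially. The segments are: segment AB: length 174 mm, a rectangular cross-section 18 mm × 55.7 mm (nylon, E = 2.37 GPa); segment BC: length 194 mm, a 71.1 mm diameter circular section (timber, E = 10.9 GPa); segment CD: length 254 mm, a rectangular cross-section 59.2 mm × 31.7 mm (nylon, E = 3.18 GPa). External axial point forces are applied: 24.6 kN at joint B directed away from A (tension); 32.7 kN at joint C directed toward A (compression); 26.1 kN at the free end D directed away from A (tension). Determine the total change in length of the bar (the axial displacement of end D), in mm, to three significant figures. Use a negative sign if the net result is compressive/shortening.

Internal axial forces (sectioning from the free end, tension +): N_CD = 26.1 kN, N_BC = -6.6 kN, N_AB = 18 kN.
A_AB = 1003 mm².
A_BC = 3970 mm².
A_CD = 1877 mm².
δ_AB = 18000·174/(1003·2370) = 1.318 mm
δ_BC = -6600·194/(3970·10900) = -0.02959 mm
δ_CD = 26100·254/(1877·3180) = 1.111 mm
δ = Σδ_i = 2.399 mm.

2.40 mm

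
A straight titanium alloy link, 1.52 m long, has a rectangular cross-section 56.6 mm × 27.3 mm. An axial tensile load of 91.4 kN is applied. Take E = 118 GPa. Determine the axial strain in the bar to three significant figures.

A = 1545 mm².
σ = N/A = 59.15 MPa; ε = σ/E = 59.15/118000 = 5.013e-04.

5.01e-04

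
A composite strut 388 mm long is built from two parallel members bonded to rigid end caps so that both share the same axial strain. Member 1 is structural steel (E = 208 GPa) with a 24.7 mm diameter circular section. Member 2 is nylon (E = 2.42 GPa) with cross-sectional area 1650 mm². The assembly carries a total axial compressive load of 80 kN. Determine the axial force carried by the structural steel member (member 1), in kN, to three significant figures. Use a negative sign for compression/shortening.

-76.9 kN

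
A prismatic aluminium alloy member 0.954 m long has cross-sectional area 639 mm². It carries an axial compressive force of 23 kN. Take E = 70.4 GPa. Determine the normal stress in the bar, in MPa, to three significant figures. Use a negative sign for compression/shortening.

σ = N/A = -23000/639 = -35.99 MPa.

-36.0 MPa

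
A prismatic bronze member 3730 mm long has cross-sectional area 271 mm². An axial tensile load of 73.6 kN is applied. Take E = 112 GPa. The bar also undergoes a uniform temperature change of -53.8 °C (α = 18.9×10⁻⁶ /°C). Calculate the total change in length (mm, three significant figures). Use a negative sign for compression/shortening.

5.25 mm

δ_mech = NL/(AE) = 73600·3730/(271·112000) = 9.045 mm.
δ_thermal = αLΔT = 18.9e-6·3730·-53.8 = -3.793 mm.
δ = δ_mech + δ_thermal = 5.252 mm.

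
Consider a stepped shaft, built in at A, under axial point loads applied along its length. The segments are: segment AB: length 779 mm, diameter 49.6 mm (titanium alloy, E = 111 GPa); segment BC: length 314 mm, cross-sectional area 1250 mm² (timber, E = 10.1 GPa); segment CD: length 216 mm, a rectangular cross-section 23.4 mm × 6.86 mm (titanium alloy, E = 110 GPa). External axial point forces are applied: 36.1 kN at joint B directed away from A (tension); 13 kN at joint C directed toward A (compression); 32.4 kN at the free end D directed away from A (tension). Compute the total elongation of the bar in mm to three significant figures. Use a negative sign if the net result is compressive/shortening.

Internal axial forces (sectioning from the free end, tension +): N_CD = 32.4 kN, N_BC = 19.4 kN, N_AB = 55.5 kN.
A_AB = 1932 mm².
A_CD = 160.5 mm².
δ_AB = 55500·779/(1932·111000) = 0.2016 mm
δ_BC = 19400·314/(1250·10100) = 0.4825 mm
δ_CD = 32400·216/(160.5·110000) = 0.3963 mm
δ = Σδ_i = 1.08 mm.

1.08 mm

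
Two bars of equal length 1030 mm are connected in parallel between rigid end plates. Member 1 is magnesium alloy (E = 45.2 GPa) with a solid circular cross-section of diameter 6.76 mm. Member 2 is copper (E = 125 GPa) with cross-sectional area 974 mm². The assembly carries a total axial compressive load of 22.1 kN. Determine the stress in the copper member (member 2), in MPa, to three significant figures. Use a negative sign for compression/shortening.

A_1 = 35.89 mm².
Equal strain + equilibrium ⇒ each member carries load in proportion to AE: A₁E₁ = 1622000 N, A₂E₂ = 121800000 N, ΣAE = 123400000 N.
σ₂ = P·E₂/ΣAE = -22100·125000/123400000 = -22.39 MPa.

-22.4 MPa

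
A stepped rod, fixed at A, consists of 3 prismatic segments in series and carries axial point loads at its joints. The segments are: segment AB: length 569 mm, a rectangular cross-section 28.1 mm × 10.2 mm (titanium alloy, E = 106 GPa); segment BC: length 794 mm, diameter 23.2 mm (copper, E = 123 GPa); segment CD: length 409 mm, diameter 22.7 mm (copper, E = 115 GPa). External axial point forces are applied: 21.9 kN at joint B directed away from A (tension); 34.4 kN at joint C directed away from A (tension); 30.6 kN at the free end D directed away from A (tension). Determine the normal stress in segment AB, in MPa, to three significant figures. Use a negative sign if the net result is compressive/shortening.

303 MPa

Internal axial forces (sectioning from the free end, tension +): N_CD = 30.6 kN, N_BC = 65 kN, N_AB = 86.9 kN.
A_AB = 286.6 mm².
σ_AB = N_AB/A_AB = 86900/286.6 = 303.2 MPa.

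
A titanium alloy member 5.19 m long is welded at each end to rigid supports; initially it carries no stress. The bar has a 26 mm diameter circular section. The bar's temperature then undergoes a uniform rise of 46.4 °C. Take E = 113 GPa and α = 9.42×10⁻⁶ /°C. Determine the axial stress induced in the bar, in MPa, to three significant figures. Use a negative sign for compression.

Free thermal expansion αLΔT = 9.42e-6 · 5190 · 46.4 = 2.268 mm.
The walls impose strain ε = −(2.268)/5190 = -4.3709e-04; σ = Eε = 113000 · -4.3709e-04 = -49.39 MPa.

-49.4 MPa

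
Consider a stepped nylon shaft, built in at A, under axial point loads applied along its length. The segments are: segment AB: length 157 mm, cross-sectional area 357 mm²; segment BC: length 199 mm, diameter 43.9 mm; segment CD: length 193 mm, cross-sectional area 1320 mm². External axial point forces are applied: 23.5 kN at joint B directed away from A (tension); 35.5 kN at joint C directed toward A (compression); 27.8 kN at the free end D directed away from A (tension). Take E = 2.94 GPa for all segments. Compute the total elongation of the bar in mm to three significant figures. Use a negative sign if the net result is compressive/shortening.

3.40 mm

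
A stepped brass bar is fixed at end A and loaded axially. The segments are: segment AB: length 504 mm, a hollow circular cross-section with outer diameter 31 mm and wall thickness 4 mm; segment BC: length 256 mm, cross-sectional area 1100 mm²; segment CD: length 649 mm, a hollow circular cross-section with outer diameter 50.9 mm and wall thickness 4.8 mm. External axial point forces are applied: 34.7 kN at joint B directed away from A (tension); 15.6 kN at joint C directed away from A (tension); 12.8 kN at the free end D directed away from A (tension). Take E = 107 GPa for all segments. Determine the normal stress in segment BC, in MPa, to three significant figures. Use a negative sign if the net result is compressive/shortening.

25.8 MPa

Internal axial forces (sectioning from the free end, tension +): N_CD = 12.8 kN, N_BC = 28.4 kN, N_AB = 63.1 kN.
σ_BC = N_BC/A_BC = 28400/1100 = 25.82 MPa.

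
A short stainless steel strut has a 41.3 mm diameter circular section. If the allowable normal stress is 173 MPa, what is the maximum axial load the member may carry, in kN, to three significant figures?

232 kN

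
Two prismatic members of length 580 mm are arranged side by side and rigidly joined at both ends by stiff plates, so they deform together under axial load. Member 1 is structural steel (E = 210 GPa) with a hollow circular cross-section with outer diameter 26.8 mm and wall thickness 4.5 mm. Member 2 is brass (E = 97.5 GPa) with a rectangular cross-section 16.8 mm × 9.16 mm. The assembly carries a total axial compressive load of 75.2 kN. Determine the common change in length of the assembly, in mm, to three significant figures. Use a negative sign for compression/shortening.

A_1 = 315.3 mm².
A_2 = 153.9 mm².
Equal strain + equilibrium ⇒ each member carries load in proportion to AE: A₁E₁ = 66200000 N, A₂E₂ = 15000000 N, ΣAE = 81210000 N.
δ = PL/ΣAE = -75200·580/81210000 = -0.5371 mm.

-0.537 mm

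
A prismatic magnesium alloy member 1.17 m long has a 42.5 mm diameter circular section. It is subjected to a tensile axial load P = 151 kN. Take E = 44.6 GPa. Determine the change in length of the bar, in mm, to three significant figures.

A = 1419 mm².
δ_mech = NL/(AE) = 151000·1170/(1419·44600) = 2.792 mm.

2.79 mm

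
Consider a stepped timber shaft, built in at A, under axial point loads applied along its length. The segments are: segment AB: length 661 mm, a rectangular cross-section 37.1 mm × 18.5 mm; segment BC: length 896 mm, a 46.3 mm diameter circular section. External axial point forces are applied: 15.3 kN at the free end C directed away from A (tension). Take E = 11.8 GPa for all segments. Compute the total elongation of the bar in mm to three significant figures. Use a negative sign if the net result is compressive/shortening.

1.94 mm

Internal axial forces (sectioning from the free end, tension +): N_BC = 15.3 kN, N_AB = 15.3 kN.
A_AB = 686.4 mm².
A_BC = 1684 mm².
δ_AB = 15300·661/(686.4·11800) = 1.249 mm
δ_BC = 15300·896/(1684·11800) = 0.69 mm
δ = Σδ_i = 1.939 mm.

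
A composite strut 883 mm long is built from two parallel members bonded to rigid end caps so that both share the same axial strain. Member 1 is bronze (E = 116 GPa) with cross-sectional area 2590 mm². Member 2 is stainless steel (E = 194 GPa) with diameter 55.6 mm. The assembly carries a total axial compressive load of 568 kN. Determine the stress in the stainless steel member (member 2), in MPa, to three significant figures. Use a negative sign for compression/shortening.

-143 MPa

A_2 = 2428 mm².
Equal strain + equilibrium ⇒ each member carries load in proportion to AE: A₁E₁ = 300400000 N, A₂E₂ = 471000000 N, ΣAE = 771500000 N.
σ₂ = P·E₂/ΣAE = -568000·194000/771500000 = -142.8 MPa.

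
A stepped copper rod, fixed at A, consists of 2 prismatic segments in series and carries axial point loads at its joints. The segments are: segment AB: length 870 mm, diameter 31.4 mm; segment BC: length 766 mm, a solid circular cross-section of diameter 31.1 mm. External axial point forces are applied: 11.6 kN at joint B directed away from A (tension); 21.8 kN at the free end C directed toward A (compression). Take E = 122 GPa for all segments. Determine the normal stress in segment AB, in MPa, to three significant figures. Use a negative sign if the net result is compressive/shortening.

Internal axial forces (sectioning from the free end, tension +): N_BC = -21.8 kN, N_AB = -10.2 kN.
A_AB = 774.4 mm².
σ_AB = N_AB/A_AB = -10200/774.4 = -13.17 MPa.

-13.2 MPa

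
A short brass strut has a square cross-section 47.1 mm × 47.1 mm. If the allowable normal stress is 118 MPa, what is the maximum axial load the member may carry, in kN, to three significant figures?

262 kN

A = 2218 mm².
P_max = σ_allow · A = 118 · 2218 = 261800 N = 261.8 kN.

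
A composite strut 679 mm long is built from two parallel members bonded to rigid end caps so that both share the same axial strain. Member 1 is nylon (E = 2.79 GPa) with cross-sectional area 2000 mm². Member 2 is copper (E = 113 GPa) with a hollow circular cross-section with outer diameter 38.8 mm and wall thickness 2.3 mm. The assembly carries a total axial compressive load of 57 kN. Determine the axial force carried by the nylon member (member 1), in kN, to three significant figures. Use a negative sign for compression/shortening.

A_2 = 263.7 mm².
Equal strain + equilibrium ⇒ each member carries load in proportion to AE: A₁E₁ = 5580000 N, A₂E₂ = 29800000 N, ΣAE = 35380000 N.
F₁ = P·A₁E₁/ΣAE = -57000·5580000/35380000 = -8989 N.

-8.99 kN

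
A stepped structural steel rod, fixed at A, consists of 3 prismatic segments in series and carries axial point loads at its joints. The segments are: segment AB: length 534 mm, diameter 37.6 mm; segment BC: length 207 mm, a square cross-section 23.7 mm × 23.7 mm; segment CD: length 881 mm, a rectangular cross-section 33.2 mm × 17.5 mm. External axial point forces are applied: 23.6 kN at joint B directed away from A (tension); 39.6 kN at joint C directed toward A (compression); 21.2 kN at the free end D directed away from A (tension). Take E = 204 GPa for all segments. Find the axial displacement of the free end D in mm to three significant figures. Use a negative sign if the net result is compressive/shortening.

Internal axial forces (sectioning from the free end, tension +): N_CD = 21.2 kN, N_BC = -18.4 kN, N_AB = 5.2 kN.
A_AB = 1110 mm².
A_BC = 561.7 mm².
A_CD = 581 mm².
δ_AB = 5200·534/(1110·204000) = 0.01226 mm
δ_BC = -18400·207/(561.7·204000) = -0.03324 mm
δ_CD = 21200·881/(581·204000) = 0.1576 mm
δ = Σδ_i = 0.1366 mm.

0.137 mm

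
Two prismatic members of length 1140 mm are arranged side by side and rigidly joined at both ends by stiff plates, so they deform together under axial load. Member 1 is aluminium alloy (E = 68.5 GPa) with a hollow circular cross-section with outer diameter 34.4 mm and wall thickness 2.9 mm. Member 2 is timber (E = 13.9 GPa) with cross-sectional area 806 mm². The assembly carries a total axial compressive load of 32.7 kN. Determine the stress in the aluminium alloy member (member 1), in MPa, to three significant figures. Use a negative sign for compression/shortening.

A_1 = 287 mm².
Equal strain + equilibrium ⇒ each member carries load in proportion to AE: A₁E₁ = 19660000 N, A₂E₂ = 11200000 N, ΣAE = 30860000 N.
σ₁ = P·E₁/ΣAE = -32700·68500/30860000 = -72.58 MPa.

-72.6 MPa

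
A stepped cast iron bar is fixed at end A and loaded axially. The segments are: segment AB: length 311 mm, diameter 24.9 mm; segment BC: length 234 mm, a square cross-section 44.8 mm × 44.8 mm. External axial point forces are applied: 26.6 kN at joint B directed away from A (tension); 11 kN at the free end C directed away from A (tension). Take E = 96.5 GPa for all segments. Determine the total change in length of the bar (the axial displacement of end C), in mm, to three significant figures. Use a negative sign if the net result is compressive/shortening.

Internal axial forces (sectioning from the free end, tension +): N_BC = 11 kN, N_AB = 37.6 kN.
A_AB = 487 mm².
A_BC = 2007 mm².
δ_AB = 37600·311/(487·96500) = 0.2488 mm
δ_BC = 11000·234/(2007·96500) = 0.01329 mm
δ = Σδ_i = 0.2621 mm.

0.262 mm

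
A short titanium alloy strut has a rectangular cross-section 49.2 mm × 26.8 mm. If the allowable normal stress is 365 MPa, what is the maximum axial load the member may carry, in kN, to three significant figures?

481 kN

A = 1319 mm².
P_max = σ_allow · A = 365 · 1319 = 481300 N = 481.3 kN.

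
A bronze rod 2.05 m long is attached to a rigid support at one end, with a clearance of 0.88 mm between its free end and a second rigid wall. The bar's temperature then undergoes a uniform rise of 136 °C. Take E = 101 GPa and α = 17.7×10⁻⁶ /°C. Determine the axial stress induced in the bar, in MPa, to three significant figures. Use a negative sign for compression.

-200 MPa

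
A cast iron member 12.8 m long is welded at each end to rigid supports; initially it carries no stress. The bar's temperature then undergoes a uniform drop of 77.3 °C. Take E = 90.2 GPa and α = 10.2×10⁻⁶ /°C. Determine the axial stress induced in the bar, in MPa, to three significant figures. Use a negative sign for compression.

71.1 MPa

Free thermal expansion αLΔT = 10.2e-6 · 12800 · -77.3 = -10.09 mm.
The walls impose strain ε = −(-10.09)/12800 = 7.8846e-04; σ = Eε = 90200 · 7.8846e-04 = 71.12 MPa.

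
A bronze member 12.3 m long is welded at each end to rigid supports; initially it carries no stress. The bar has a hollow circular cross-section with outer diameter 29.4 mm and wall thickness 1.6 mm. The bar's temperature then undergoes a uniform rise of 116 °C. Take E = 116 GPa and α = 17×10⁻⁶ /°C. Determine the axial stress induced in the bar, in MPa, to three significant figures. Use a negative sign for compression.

-229 MPa

Free thermal expansion αLΔT = 17e-6 · 12300 · 116 = 24.26 mm.
The walls impose strain ε = −(24.26)/12300 = -1.9720e-03; σ = Eε = 116000 · -1.9720e-03 = -228.8 MPa.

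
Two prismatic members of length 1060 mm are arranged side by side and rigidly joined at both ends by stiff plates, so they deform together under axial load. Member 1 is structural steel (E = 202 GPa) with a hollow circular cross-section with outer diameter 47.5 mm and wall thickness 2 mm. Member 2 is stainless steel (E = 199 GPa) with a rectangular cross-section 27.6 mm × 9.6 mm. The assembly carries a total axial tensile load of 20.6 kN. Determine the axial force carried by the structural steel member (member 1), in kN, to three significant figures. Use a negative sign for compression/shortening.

A_1 = 285.9 mm².
A_2 = 265 mm².
Equal strain + equilibrium ⇒ each member carries load in proportion to AE: A₁E₁ = 57750000 N, A₂E₂ = 52730000 N, ΣAE = 110500000 N.
F₁ = P·A₁E₁/ΣAE = 20600·57750000/110500000 = 10770 N.

10.8 kN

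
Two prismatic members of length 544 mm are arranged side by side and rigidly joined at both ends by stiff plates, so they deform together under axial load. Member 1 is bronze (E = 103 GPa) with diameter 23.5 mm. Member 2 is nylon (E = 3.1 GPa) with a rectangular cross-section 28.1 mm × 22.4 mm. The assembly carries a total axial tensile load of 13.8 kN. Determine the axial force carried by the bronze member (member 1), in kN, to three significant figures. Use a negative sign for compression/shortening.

13.2 kN

A_1 = 433.7 mm².
A_2 = 629.4 mm².
Equal strain + equilibrium ⇒ each member carries load in proportion to AE: A₁E₁ = 44670000 N, A₂E₂ = 1951000 N, ΣAE = 46630000 N.
F₁ = P·A₁E₁/ΣAE = 13800·44670000/46630000 = 13220 N.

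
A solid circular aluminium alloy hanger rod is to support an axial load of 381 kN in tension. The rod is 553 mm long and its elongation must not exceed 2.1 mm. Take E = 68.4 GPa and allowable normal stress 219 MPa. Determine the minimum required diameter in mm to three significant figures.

Required area A ≥ P/σ_allow = 381000/219 = 1740 mm².
For a solid circular section, d ≥ √(4A/π) = 47.06 mm.
Elongation limit: A ≥ PL/(Eδ_allow) = 381000·553/(68400·2.1) = 1467 mm² ⇒ d ≥ 43.22 mm.
The stress limit governs.

47.1 mm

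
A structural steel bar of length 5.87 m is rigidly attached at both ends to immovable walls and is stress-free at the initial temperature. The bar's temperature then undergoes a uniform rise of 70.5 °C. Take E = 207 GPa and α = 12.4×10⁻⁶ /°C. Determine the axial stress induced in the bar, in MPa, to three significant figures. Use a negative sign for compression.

Free thermal expansion αLΔT = 12.4e-6 · 5870 · 70.5 = 5.132 mm.
The walls impose strain ε = −(5.132)/5870 = -8.7420e-04; σ = Eε = 207000 · -8.7420e-04 = -181 MPa.

-181 MPa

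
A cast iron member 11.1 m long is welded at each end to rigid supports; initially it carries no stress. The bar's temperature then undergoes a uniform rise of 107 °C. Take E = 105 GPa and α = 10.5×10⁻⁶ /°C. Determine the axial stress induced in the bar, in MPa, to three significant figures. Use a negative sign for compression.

-118 MPa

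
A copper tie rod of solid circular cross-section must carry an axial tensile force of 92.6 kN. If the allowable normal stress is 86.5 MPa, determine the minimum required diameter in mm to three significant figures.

Required area A ≥ P/σ_allow = 92600/86.5 = 1071 mm².
For a solid circular section, d ≥ √(4A/π) = 36.92 mm.

36.9 mm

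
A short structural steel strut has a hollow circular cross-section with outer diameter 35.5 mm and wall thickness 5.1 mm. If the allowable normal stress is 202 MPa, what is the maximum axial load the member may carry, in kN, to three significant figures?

A = 487.1 mm².
P_max = σ_allow · A = 202 · 487.1 = 98390 N = 98.39 kN.

98.4 kN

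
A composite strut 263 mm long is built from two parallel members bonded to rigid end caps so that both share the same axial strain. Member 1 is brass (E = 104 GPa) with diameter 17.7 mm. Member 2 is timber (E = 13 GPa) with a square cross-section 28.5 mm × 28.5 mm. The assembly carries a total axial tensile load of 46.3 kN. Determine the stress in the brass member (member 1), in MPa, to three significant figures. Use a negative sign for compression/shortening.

133 MPa

A_1 = 246.1 mm².
A_2 = 812.2 mm².
Equal strain + equilibrium ⇒ each member carries load in proportion to AE: A₁E₁ = 25590000 N, A₂E₂ = 10560000 N, ΣAE = 36150000 N.
σ₁ = P·E₁/ΣAE = 46300·104000/36150000 = 133.2 MPa.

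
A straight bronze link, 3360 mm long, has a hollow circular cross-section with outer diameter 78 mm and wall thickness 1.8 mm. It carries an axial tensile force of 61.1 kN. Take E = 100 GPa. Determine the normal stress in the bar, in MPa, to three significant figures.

A = 430.9 mm².
σ = N/A = 61100/430.9 = 141.8 MPa.

142 MPa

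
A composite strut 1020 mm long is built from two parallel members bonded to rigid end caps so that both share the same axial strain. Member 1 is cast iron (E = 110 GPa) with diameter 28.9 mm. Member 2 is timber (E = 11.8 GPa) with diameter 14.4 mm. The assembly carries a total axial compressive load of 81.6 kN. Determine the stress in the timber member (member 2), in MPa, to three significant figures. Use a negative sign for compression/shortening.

-13.0 MPa

A_1 = 656 mm².
A_2 = 162.9 mm².
Equal strain + equilibrium ⇒ each member carries load in proportion to AE: A₁E₁ = 72160000 N, A₂E₂ = 1922000 N, ΣAE = 74080000 N.
σ₂ = P·E₂/ΣAE = -81600·11800/74080000 = -13 MPa.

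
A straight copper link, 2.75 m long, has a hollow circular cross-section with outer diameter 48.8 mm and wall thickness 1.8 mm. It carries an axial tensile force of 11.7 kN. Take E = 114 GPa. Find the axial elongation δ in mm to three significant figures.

A = 265.8 mm².
δ_mech = NL/(AE) = 11700·2750/(265.8·114000) = 1.062 mm.

1.06 mm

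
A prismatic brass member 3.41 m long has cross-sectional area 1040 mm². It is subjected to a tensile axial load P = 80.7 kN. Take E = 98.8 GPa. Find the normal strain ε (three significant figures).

7.85e-04

σ = N/A = 77.6 MPa; ε = σ/E = 77.6/98800 = 7.854e-04.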